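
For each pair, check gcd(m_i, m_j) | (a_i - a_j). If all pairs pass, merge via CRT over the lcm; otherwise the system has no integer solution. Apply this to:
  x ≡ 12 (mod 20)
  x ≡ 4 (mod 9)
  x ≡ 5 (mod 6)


Moduli 20, 9, 6 are not pairwise coprime, so CRT works modulo lcm(m_i) when all pairwise compatibility conditions hold.
Pairwise compatibility: gcd(m_i, m_j) must divide a_i - a_j for every pair.
Merge one congruence at a time:
  Start: x ≡ 12 (mod 20).
  Combine with x ≡ 4 (mod 9): gcd(20, 9) = 1; 4 - 12 = -8, which IS divisible by 1, so compatible.
    Write x = 12 + 20·t and substitute into x ≡ 4 (mod 9): 20·t ≡ 4 − 12 = -8 (mod 9).
    Reduce coefficients mod 9: 2·t ≡ 1 (mod 9).
    The inverse of 2 mod 9 is 5 (since 2·5 = 10 = 1·9 + 1), so t ≡ 5·1 = 5 ≡ 5 (mod 9).
    Then x = 12 + 20·5 = 112, valid modulo lcm(20, 9) = 180: x ≡ 112 (mod 180).
  Combine with x ≡ 5 (mod 6): gcd(180, 6) = 6, and 5 - 112 = -107 is NOT divisible by 6.
    ⇒ system is inconsistent (no integer solution).

No solution (the system is inconsistent).


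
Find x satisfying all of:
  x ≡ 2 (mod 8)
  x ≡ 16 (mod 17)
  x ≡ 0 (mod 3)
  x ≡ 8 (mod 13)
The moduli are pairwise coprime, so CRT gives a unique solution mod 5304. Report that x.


Product of moduli M = 8 · 17 · 3 · 13 = 5304.
Merge one congruence at a time:
  Start: x ≡ 2 (mod 8).
  Combine with x ≡ 16 (mod 17); new modulus lcm = 136.
    Write x = 2 + 8·t and substitute into x ≡ 16 (mod 17): 8·t ≡ 16 − 2 = 14 (mod 17).
    The inverse of 8 mod 17 is 15 (since 8·15 = 120 = 7·17 + 1), so t ≡ 15·14 = 210 ≡ 6 (mod 17).
    Then x = 2 + 8·6 = 50, valid modulo lcm(8, 17) = 136: x ≡ 50 (mod 136).
  Combine with x ≡ 0 (mod 3); new modulus lcm = 408.
    Write x = 50 + 136·t and substitute into x ≡ 0 (mod 3): 136·t ≡ 0 − 50 = -50 (mod 3).
    Reduce coefficients mod 3: 1·t ≡ 1 (mod 3).
    So t ≡ 1 (mod 3).
    Then x = 50 + 136·1 = 186, valid modulo lcm(136, 3) = 408: x ≡ 186 (mod 408).
  Combine with x ≡ 8 (mod 13); new modulus lcm = 5304.
    Write x = 186 + 408·t and substitute into x ≡ 8 (mod 13): 408·t ≡ 8 − 186 = -178 (mod 13).
    Reduce coefficients mod 13: 5·t ≡ 4 (mod 13).
    The inverse of 5 mod 13 is 8 (since 5·8 = 40 = 3·13 + 1), so t ≡ 8·4 = 32 ≡ 6 (mod 13).
    Then x = 186 + 408·6 = 2634, valid modulo lcm(408, 13) = 5304: x ≡ 2634 (mod 5304).
Verify against each original: 2634 mod 8 = 2, 2634 mod 17 = 16, 2634 mod 3 = 0, 2634 mod 13 = 8.

x ≡ 2634 (mod 5304).


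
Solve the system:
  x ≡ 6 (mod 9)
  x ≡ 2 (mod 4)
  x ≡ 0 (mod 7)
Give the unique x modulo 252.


Moduli 9, 4, 7 are pairwise coprime; by CRT there is a unique solution modulo M = 9 · 4 · 7 = 252.
Solve pairwise, accumulating the modulus:
  Start with x ≡ 6 (mod 9).
  Combine with x ≡ 2 (mod 4): since gcd(9, 4) = 1, we get a unique residue mod 36.
    Write x = 6 + 9·t and substitute into x ≡ 2 (mod 4): 9·t ≡ 2 − 6 = -4 (mod 4).
    Reduce coefficients mod 4: 1·t ≡ 0 (mod 4).
    So t ≡ 0 (mod 4).
    Then x = 6 + 9·0 = 6, valid modulo lcm(9, 4) = 36: x ≡ 6 (mod 36).
  Combine with x ≡ 0 (mod 7): since gcd(36, 7) = 1, we get a unique residue mod 252.
    Write x = 6 + 36·t and substitute into x ≡ 0 (mod 7): 36·t ≡ 0 − 6 = -6 (mod 7).
    Reduce coefficients mod 7: 1·t ≡ 1 (mod 7).
    So t ≡ 1 (mod 7).
    Then x = 6 + 36·1 = 42, valid modulo lcm(36, 7) = 252: x ≡ 42 (mod 252).
Verify: 42 mod 9 = 6 ✓, 42 mod 4 = 2 ✓, 42 mod 7 = 0 ✓.

x ≡ 42 (mod 252).


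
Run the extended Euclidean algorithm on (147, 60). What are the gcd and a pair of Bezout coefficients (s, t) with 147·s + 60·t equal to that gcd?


Euclidean algorithm on (147, 60) — divide until remainder is 0:
  147 = 2 · 60 + 27
  60 = 2 · 27 + 6
  27 = 4 · 6 + 3
  6 = 2 · 3 + 0
gcd(147, 60) = 3.
Track Bezout coefficients alongside the remainders: start with r₀ = 147 = a·1 + b·0 (s = 1, t = 0) and r₁ = 60 = a·0 + b·1 (s = 0, t = 1); each new remainder r_{k+1} = r_{k-1} − q_k·r_k inherits s_{k+1} = s_{k-1} − q_k·s_k, t_{k+1} = t_{k-1} − q_k·t_k, so r_k = a·s_k + b·t_k at every step:
  q = 2: r = 27, s = 1 − 2·0 = 1, t = 0 − 2·1 = -2  (check: 147·1 + 60·(-2) = 27)
  q = 2: r = 6, s = 0 − 2·1 = -2, t = 1 − 2·(-2) = 5  (check: 147·(-2) + 60·5 = 6)
  q = 4: r = 3, s = 1 − 4·(-2) = 9, t = -2 − 4·5 = -22  (check: 147·9 + 60·(-22) = 3)
The row with r = 3 (the gcd) gives the Bezout coefficients s = 9, t = -22.
Result: 147 · (9) + 60 · (-22) = 3.

gcd(147, 60) = 3; s = 9, t = -22 (check: 147·9 + 60·(-22) = 3).


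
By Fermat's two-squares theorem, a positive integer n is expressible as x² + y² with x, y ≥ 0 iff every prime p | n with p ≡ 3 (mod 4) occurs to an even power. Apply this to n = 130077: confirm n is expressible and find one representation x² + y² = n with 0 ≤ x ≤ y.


Step 1: Factor n = 130077 = 3^2 · 97 · 149.
Step 2: Check the mod-4 condition on each prime factor: 3 ≡ 3 (mod 4), exponent 2 (must be even); 97 ≡ 1 (mod 4), exponent 1; 149 ≡ 1 (mod 4), exponent 1.
All primes ≡ 3 (mod 4) appear to even exponent (or don't appear), so by the two-squares theorem n IS expressible as a sum of two squares.
Step 3: Build a representation. Group n = k² · m with k = 3 and m = 97 · 149 = 14453 (a product of primes ≡ 1 (mod 4)); a representation of m scales to one of n via (k·x)² + (k·y)² = k²(x² + y²). Each prime p ≡ 1 (mod 4) is itself a sum of two squares; find a² by testing p − a² for a perfect square:
  97: 97 − 1² = 96, 97 − 2² = 93, 97 − 3² = 88, 97 − 4² = 81 = 9² ⇒ 97 = 4² + 9².
  149: 149 − 1² = 148, 149 − 2² = 145, 149 − 3² = 140, 149 − 4² = 133, 149 − 5² = 124, 149 − 6² = 113, 149 − 7² = 100 = 10² ⇒ 149 = 7² + 10².
  Combine using the Brahmagupta–Fibonacci identity (a² + b²)(c² + d²) = (ac − bd)² + (ad + bc)² = (ac + bd)² + (ad − bc)²:
  97 · 149 = 14453: from (4² + 9²)(7² + 10²), take (4·7 − 9·10, 4·10 + 9·7) = (28 − 90, 40 + 63) = (-62, 103); dropping signs (only squares matter) gives (62, 103); check 62² + 103² = 3844 + 10609 = 14453 ✓.
  Scale by k = 3: (3·62, 3·103) = (186, 309).
Step 4: Order so x ≤ y and verify: 186² + 309² = 34596 + 95481 = 130077 = n. ✓

n = 130077 = 186² + 309² (one valid representation with x ≤ y).


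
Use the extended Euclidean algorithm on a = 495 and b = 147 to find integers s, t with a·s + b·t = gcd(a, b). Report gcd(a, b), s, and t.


Euclidean algorithm on (495, 147) — divide until remainder is 0:
  495 = 3 · 147 + 54
  147 = 2 · 54 + 39
  54 = 1 · 39 + 15
  39 = 2 · 15 + 9
  15 = 1 · 9 + 6
  9 = 1 · 6 + 3
  6 = 2 · 3 + 0
gcd(495, 147) = 3.
Track Bezout coefficients alongside the remainders: start with r₀ = 495 = a·1 + b·0 (s = 1, t = 0) and r₁ = 147 = a·0 + b·1 (s = 0, t = 1); each new remainder r_{k+1} = r_{k-1} − q_k·r_k inherits s_{k+1} = s_{k-1} − q_k·s_k, t_{k+1} = t_{k-1} − q_k·t_k, so r_k = a·s_k + b·t_k at every step:
  q = 3: r = 54, s = 1 − 3·0 = 1, t = 0 − 3·1 = -3  (check: 495·1 + 147·(-3) = 54)
  q = 2: r = 39, s = 0 − 2·1 = -2, t = 1 − 2·(-3) = 7  (check: 495·(-2) + 147·7 = 39)
  q = 1: r = 15, s = 1 − 1·(-2) = 3, t = -3 − 1·7 = -10  (check: 495·3 + 147·(-10) = 15)
  q = 2: r = 9, s = -2 − 2·3 = -8, t = 7 − 2·(-10) = 27  (check: 495·(-8) + 147·27 = 9)
  q = 1: r = 6, s = 3 − 1·(-8) = 11, t = -10 − 1·27 = -37  (check: 495·11 + 147·(-37) = 6)
  q = 1: r = 3, s = -8 − 1·11 = -19, t = 27 − 1·(-37) = 64  (check: 495·(-19) + 147·64 = 3)
The row with r = 3 (the gcd) gives the Bezout coefficients s = -19, t = 64.
Result: 495 · (-19) + 147 · (64) = 3.

gcd(495, 147) = 3; s = -19, t = 64 (check: 495·(-19) + 147·64 = 3).


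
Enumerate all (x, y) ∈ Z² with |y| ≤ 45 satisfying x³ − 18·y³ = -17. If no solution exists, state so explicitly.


The equation is x³ - 18y³ = -17. For fixed y, x³ = 18·y³ − 17, so a solution requires the RHS to be a perfect cube.
Strategy: iterate y from -45 to 45, compute RHS = 18·y³ − 17, and check whether it is a (positive or negative) perfect cube.
Check small values of y:
  y = 0: RHS = -17 is not a perfect cube.
  y = 1: RHS = 1 = (1)³ ⇒ x = 1 works.
  y = -1: RHS = -35 is not a perfect cube.
  y = 2: RHS = 127 is not a perfect cube.
  y = -2: RHS = -161 is not a perfect cube.
  y = 3: RHS = 469 is not a perfect cube.
  y = -3: RHS = -503 is not a perfect cube.
Continuing the search up to |y| = 45 finds no further solutions beyond those listed.
Collected solutions: (1, 1).

Solutions (with |y| ≤ 45): (1, 1).


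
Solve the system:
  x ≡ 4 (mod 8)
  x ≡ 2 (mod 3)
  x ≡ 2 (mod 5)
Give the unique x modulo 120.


Moduli 8, 3, 5 are pairwise coprime; by CRT there is a unique solution modulo M = 8 · 3 · 5 = 120.
Solve pairwise, accumulating the modulus:
  Start with x ≡ 4 (mod 8).
  Combine with x ≡ 2 (mod 3): since gcd(8, 3) = 1, we get a unique residue mod 24.
    Write x = 4 + 8·t and substitute into x ≡ 2 (mod 3): 8·t ≡ 2 − 4 = -2 (mod 3).
    Reduce coefficients mod 3: 2·t ≡ 1 (mod 3).
    The inverse of 2 mod 3 is 2 (since 2·2 = 4 = 1·3 + 1), so t ≡ 2·1 = 2 ≡ 2 (mod 3).
    Then x = 4 + 8·2 = 20, valid modulo lcm(8, 3) = 24: x ≡ 20 (mod 24).
  Combine with x ≡ 2 (mod 5): since gcd(24, 5) = 1, we get a unique residue mod 120.
    Write x = 20 + 24·t and substitute into x ≡ 2 (mod 5): 24·t ≡ 2 − 20 = -18 (mod 5).
    Reduce coefficients mod 5: 4·t ≡ 2 (mod 5).
    The inverse of 4 mod 5 is 4 (since 4·4 = 16 = 3·5 + 1), so t ≡ 4·2 = 8 ≡ 3 (mod 5).
    Then x = 20 + 24·3 = 92, valid modulo lcm(24, 5) = 120: x ≡ 92 (mod 120).
Verify: 92 mod 8 = 4 ✓, 92 mod 3 = 2 ✓, 92 mod 5 = 2 ✓.

x ≡ 92 (mod 120).


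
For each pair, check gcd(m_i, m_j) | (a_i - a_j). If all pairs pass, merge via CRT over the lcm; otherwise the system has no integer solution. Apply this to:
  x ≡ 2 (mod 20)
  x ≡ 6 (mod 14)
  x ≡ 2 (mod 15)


Moduli 20, 14, 15 are not pairwise coprime, so CRT works modulo lcm(m_i) when all pairwise compatibility conditions hold.
Pairwise compatibility: gcd(m_i, m_j) must divide a_i - a_j for every pair.
Merge one congruence at a time:
  Start: x ≡ 2 (mod 20).
  Combine with x ≡ 6 (mod 14): gcd(20, 14) = 2; 6 - 2 = 4, which IS divisible by 2, so compatible.
    Write x = 2 + 20·t and substitute into x ≡ 6 (mod 14): 20·t ≡ 6 − 2 = 4 (mod 14).
    Divide the congruence (and modulus) by g = 2: 10·t ≡ 2 (mod 7).
    Reduce coefficients mod 7: 3·t ≡ 2 (mod 7).
    The inverse of 3 mod 7 is 5 (since 3·5 = 15 = 2·7 + 1), so t ≡ 5·2 = 10 ≡ 3 (mod 7).
    Then x = 2 + 20·3 = 62, valid modulo lcm(20, 14) = 140: x ≡ 62 (mod 140).
  Combine with x ≡ 2 (mod 15): gcd(140, 15) = 5; 2 - 62 = -60, which IS divisible by 5, so compatible.
    Write x = 62 + 140·t and substitute into x ≡ 2 (mod 15): 140·t ≡ 2 − 62 = -60 (mod 15).
    Divide the congruence (and modulus) by g = 5: 28·t ≡ -12 (mod 3).
    Reduce coefficients mod 3: 1·t ≡ 0 (mod 3).
    So t ≡ 0 (mod 3).
    Then x = 62 + 140·0 = 62, valid modulo lcm(140, 15) = 420: x ≡ 62 (mod 420).
Verify: 62 mod 20 = 2, 62 mod 14 = 6, 62 mod 15 = 2.

x ≡ 62 (mod 420).


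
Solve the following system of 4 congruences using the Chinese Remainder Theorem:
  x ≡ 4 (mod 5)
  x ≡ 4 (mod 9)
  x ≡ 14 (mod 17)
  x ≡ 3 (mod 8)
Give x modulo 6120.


Product of moduli M = 5 · 9 · 17 · 8 = 6120.
Merge one congruence at a time:
  Start: x ≡ 4 (mod 5).
  Combine with x ≡ 4 (mod 9); new modulus lcm = 45.
    Write x = 4 + 5·t and substitute into x ≡ 4 (mod 9): 5·t ≡ 4 − 4 = 0 (mod 9).
    The inverse of 5 mod 9 is 2 (since 5·2 = 10 = 1·9 + 1), so t ≡ 2·0 = 0 ≡ 0 (mod 9).
    Then x = 4 + 5·0 = 4, valid modulo lcm(5, 9) = 45: x ≡ 4 (mod 45).
  Combine with x ≡ 14 (mod 17); new modulus lcm = 765.
    Write x = 4 + 45·t and substitute into x ≡ 14 (mod 17): 45·t ≡ 14 − 4 = 10 (mod 17).
    Reduce coefficients mod 17: 11·t ≡ 10 (mod 17).
    The inverse of 11 mod 17 is 14 (since 11·14 = 154 = 9·17 + 1), so t ≡ 14·10 = 140 ≡ 4 (mod 17).
    Then x = 4 + 45·4 = 184, valid modulo lcm(45, 17) = 765: x ≡ 184 (mod 765).
  Combine with x ≡ 3 (mod 8); new modulus lcm = 6120.
    Write x = 184 + 765·t and substitute into x ≡ 3 (mod 8): 765·t ≡ 3 − 184 = -181 (mod 8).
    Reduce coefficients mod 8: 5·t ≡ 3 (mod 8).
    The inverse of 5 mod 8 is 5 (since 5·5 = 25 = 3·8 + 1), so t ≡ 5·3 = 15 ≡ 7 (mod 8).
    Then x = 184 + 765·7 = 5539, valid modulo lcm(765, 8) = 6120: x ≡ 5539 (mod 6120).
Verify against each original: 5539 mod 5 = 4, 5539 mod 9 = 4, 5539 mod 17 = 14, 5539 mod 8 = 3.

x ≡ 5539 (mod 6120).


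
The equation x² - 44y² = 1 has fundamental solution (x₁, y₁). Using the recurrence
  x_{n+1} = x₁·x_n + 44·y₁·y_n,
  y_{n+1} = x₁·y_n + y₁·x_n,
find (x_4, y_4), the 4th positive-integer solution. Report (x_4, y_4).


Step 1: Find the fundamental solution (x₁, y₁) of x² - 44y² = 1.
  Expand √44 as a continued fraction. a₀ = ⌊√44⌋ = 6; iterate m_{k+1} = d_k·a_k − m_k, d_{k+1} = (44 − m_{k+1}²)/d_k, a_{k+1} = ⌊(a₀ + m_{k+1})/d_{k+1}⌋ (starting m₀ = 0, d₀ = 1), with convergents p_k = a_k·p_{k-1} + p_{k-2}, q_k = a_k·q_{k-1} + q_{k-2} (p₋₁ = 1, q₋₁ = 0):
  k = 0: a₀ = 6; p₀/q₀ = 6/1; p₀² − 44·q₀² = 36 − 44 = -8.
  k = 1: m = 6, d = 8, a = ⌊(6 + 6)/8⌋ = 1; p/q = (1·6 + 1)/(1·1 + 0) = 7/1; p² − 44·q² = 49 − 44 = 5.
  k = 2: m = 2, d = 5, a = ⌊(6 + 2)/5⌋ = 1; p/q = (1·7 + 6)/(1·1 + 1) = 13/2; p² − 44·q² = 169 − 176 = -7.
  k = 3: m = 3, d = 7, a = ⌊(6 + 3)/7⌋ = 1; p/q = (1·13 + 7)/(1·2 + 1) = 20/3; p² − 44·q² = 400 − 396 = 4.
  k = 4: m = 4, d = 4, a = ⌊(6 + 4)/4⌋ = 2; p/q = (2·20 + 13)/(2·3 + 2) = 53/8; p² − 44·q² = 2809 − 2816 = -7.
  k = 5: m = 4, d = 7, a = ⌊(6 + 4)/7⌋ = 1; p/q = (1·53 + 20)/(1·8 + 3) = 73/11; p² − 44·q² = 5329 − 5324 = 5.
  k = 6: m = 3, d = 5, a = ⌊(6 + 3)/5⌋ = 1; p/q = (1·73 + 53)/(1·11 + 8) = 126/19; p² − 44·q² = 15876 − 15884 = -8.
  k = 7: m = 2, d = 8, a = ⌊(6 + 2)/8⌋ = 1; p/q = (1·126 + 73)/(1·19 + 11) = 199/30; p² − 44·q² = 39601 − 39600 = 1.
  The first convergent with p² − 44·q² = 1 gives the fundamental solution (x₁, y₁) = (199, 30).
Step 2: Apply the recurrence (x_{n+1}, y_{n+1}) = (x₁x_n + 44y₁y_n, x₁y_n + y₁x_n) repeatedly.
  From (x_1, y_1) = (199, 30): x_2 = 199·199 + 44·30·30 = 79201; y_2 = 199·30 + 30·199 = 11940.
  From (x_2, y_2) = (79201, 11940): x_3 = 199·79201 + 44·30·11940 = 31521799; y_3 = 199·11940 + 30·79201 = 4752090.
  From (x_3, y_3) = (31521799, 4752090): x_4 = 199·31521799 + 44·30·4752090 = 12545596801; y_4 = 199·4752090 + 30·31521799 = 1891319880.
Step 3: Verify x_4² - 44·y_4² = 157391999093261433601 - 157391999093261433600 = 1 (should be 1). ✓

(x_1, y_1) = (199, 30); (x_4, y_4) = (12545596801, 1891319880).


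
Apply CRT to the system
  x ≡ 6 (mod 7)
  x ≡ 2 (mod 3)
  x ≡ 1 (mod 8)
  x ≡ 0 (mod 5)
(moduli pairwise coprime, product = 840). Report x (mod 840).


Product of moduli M = 7 · 3 · 8 · 5 = 840.
Merge one congruence at a time:
  Start: x ≡ 6 (mod 7).
  Combine with x ≡ 2 (mod 3); new modulus lcm = 21.
    Write x = 6 + 7·t and substitute into x ≡ 2 (mod 3): 7·t ≡ 2 − 6 = -4 (mod 3).
    Reduce coefficients mod 3: 1·t ≡ 2 (mod 3).
    So t ≡ 2 (mod 3).
    Then x = 6 + 7·2 = 20, valid modulo lcm(7, 3) = 21: x ≡ 20 (mod 21).
  Combine with x ≡ 1 (mod 8); new modulus lcm = 168.
    Write x = 20 + 21·t and substitute into x ≡ 1 (mod 8): 21·t ≡ 1 − 20 = -19 (mod 8).
    Reduce coefficients mod 8: 5·t ≡ 5 (mod 8).
    The inverse of 5 mod 8 is 5 (since 5·5 = 25 = 3·8 + 1), so t ≡ 5·5 = 25 ≡ 1 (mod 8).
    Then x = 20 + 21·1 = 41, valid modulo lcm(21, 8) = 168: x ≡ 41 (mod 168).
  Combine with x ≡ 0 (mod 5); new modulus lcm = 840.
    Write x = 41 + 168·t and substitute into x ≡ 0 (mod 5): 168·t ≡ 0 − 41 = -41 (mod 5).
    Reduce coefficients mod 5: 3·t ≡ 4 (mod 5).
    The inverse of 3 mod 5 is 2 (since 3·2 = 6 = 1·5 + 1), so t ≡ 2·4 = 8 ≡ 3 (mod 5).
    Then x = 41 + 168·3 = 545, valid modulo lcm(168, 5) = 840: x ≡ 545 (mod 840).
Verify against each original: 545 mod 7 = 6, 545 mod 3 = 2, 545 mod 8 = 1, 545 mod 5 = 0.

x ≡ 545 (mod 840).


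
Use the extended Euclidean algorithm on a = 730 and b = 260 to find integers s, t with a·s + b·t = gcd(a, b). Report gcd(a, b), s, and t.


Euclidean algorithm on (730, 260) — divide until remainder is 0:
  730 = 2 · 260 + 210
  260 = 1 · 210 + 50
  210 = 4 · 50 + 10
  50 = 5 · 10 + 0
gcd(730, 260) = 10.
Track Bezout coefficients alongside the remainders: start with r₀ = 730 = a·1 + b·0 (s = 1, t = 0) and r₁ = 260 = a·0 + b·1 (s = 0, t = 1); each new remainder r_{k+1} = r_{k-1} − q_k·r_k inherits s_{k+1} = s_{k-1} − q_k·s_k, t_{k+1} = t_{k-1} − q_k·t_k, so r_k = a·s_k + b·t_k at every step:
  q = 2: r = 210, s = 1 − 2·0 = 1, t = 0 − 2·1 = -2  (check: 730·1 + 260·(-2) = 210)
  q = 1: r = 50, s = 0 − 1·1 = -1, t = 1 − 1·(-2) = 3  (check: 730·(-1) + 260·3 = 50)
  q = 4: r = 10, s = 1 − 4·(-1) = 5, t = -2 − 4·3 = -14  (check: 730·5 + 260·(-14) = 10)
The row with r = 10 (the gcd) gives the Bezout coefficients s = 5, t = -14.
Result: 730 · (5) + 260 · (-14) = 10.

gcd(730, 260) = 10; s = 5, t = -14 (check: 730·5 + 260·(-14) = 10).


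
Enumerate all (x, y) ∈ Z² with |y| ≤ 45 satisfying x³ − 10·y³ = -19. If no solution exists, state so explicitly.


The equation is x³ - 10y³ = -19. For fixed y, x³ = 10·y³ − 19, so a solution requires the RHS to be a perfect cube.
Strategy: iterate y from -45 to 45, compute RHS = 10·y³ − 19, and check whether it is a (positive or negative) perfect cube.
Check small values of y:
  y = 0: RHS = -19 is not a perfect cube.
  y = 1: RHS = -9 is not a perfect cube.
  y = -1: RHS = -29 is not a perfect cube.
  y = 2: RHS = 61 is not a perfect cube.
  y = -2: RHS = -99 is not a perfect cube.
  y = 3: RHS = 251 is not a perfect cube.
  y = -3: RHS = -289 is not a perfect cube.
Continuing the search up to |y| = 45 finds no solutions either.
No (x, y) in the scanned range satisfies the equation.

No integer solutions with |y| ≤ 45.


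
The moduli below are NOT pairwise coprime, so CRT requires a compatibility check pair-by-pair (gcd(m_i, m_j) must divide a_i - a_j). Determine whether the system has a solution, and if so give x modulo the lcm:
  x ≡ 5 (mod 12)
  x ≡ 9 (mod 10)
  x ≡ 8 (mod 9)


Moduli 12, 10, 9 are not pairwise coprime, so CRT works modulo lcm(m_i) when all pairwise compatibility conditions hold.
Pairwise compatibility: gcd(m_i, m_j) must divide a_i - a_j for every pair.
Merge one congruence at a time:
  Start: x ≡ 5 (mod 12).
  Combine with x ≡ 9 (mod 10): gcd(12, 10) = 2; 9 - 5 = 4, which IS divisible by 2, so compatible.
    Write x = 5 + 12·t and substitute into x ≡ 9 (mod 10): 12·t ≡ 9 − 5 = 4 (mod 10).
    Divide the congruence (and modulus) by g = 2: 6·t ≡ 2 (mod 5).
    Reduce coefficients mod 5: 1·t ≡ 2 (mod 5).
    So t ≡ 2 (mod 5).
    Then x = 5 + 12·2 = 29, valid modulo lcm(12, 10) = 60: x ≡ 29 (mod 60).
  Combine with x ≡ 8 (mod 9): gcd(60, 9) = 3; 8 - 29 = -21, which IS divisible by 3, so compatible.
    Write x = 29 + 60·t and substitute into x ≡ 8 (mod 9): 60·t ≡ 8 − 29 = -21 (mod 9).
    Divide the congruence (and modulus) by g = 3: 20·t ≡ -7 (mod 3).
    Reduce coefficients mod 3: 2·t ≡ 2 (mod 3).
    The inverse of 2 mod 3 is 2 (since 2·2 = 4 = 1·3 + 1), so t ≡ 2·2 = 4 ≡ 1 (mod 3).
    Then x = 29 + 60·1 = 89, valid modulo lcm(60, 9) = 180: x ≡ 89 (mod 180).
Verify: 89 mod 12 = 5, 89 mod 10 = 9, 89 mod 9 = 8.

x ≡ 89 (mod 180).


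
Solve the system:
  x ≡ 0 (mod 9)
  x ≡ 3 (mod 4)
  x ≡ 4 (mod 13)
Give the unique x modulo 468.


Moduli 9, 4, 13 are pairwise coprime; by CRT there is a unique solution modulo M = 9 · 4 · 13 = 468.
Solve pairwise, accumulating the modulus:
  Start with x ≡ 0 (mod 9).
  Combine with x ≡ 3 (mod 4): since gcd(9, 4) = 1, we get a unique residue mod 36.
    Write x = 0 + 9·t and substitute into x ≡ 3 (mod 4): 9·t ≡ 3 − 0 = 3 (mod 4).
    Reduce coefficients mod 4: 1·t ≡ 3 (mod 4).
    So t ≡ 3 (mod 4).
    Then x = 0 + 9·3 = 27, valid modulo lcm(9, 4) = 36: x ≡ 27 (mod 36).
  Combine with x ≡ 4 (mod 13): since gcd(36, 13) = 1, we get a unique residue mod 468.
    Write x = 27 + 36·t and substitute into x ≡ 4 (mod 13): 36·t ≡ 4 − 27 = -23 (mod 13).
    Reduce coefficients mod 13: 10·t ≡ 3 (mod 13).
    The inverse of 10 mod 13 is 4 (since 10·4 = 40 = 3·13 + 1), so t ≡ 4·3 = 12 ≡ 12 (mod 13).
    Then x = 27 + 36·12 = 459, valid modulo lcm(36, 13) = 468: x ≡ 459 (mod 468).
Verify: 459 mod 9 = 0 ✓, 459 mod 4 = 3 ✓, 459 mod 13 = 4 ✓.

x ≡ 459 (mod 468).


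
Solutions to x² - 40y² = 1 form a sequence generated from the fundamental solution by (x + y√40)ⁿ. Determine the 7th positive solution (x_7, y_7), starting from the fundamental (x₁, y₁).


Step 1: Find the fundamental solution (x₁, y₁) of x² - 40y² = 1.
  Expand √40 as a continued fraction. a₀ = ⌊√40⌋ = 6; iterate m_{k+1} = d_k·a_k − m_k, d_{k+1} = (40 − m_{k+1}²)/d_k, a_{k+1} = ⌊(a₀ + m_{k+1})/d_{k+1}⌋ (starting m₀ = 0, d₀ = 1), with convergents p_k = a_k·p_{k-1} + p_{k-2}, q_k = a_k·q_{k-1} + q_{k-2} (p₋₁ = 1, q₋₁ = 0):
  k = 0: a₀ = 6; p₀/q₀ = 6/1; p₀² − 40·q₀² = 36 − 40 = -4.
  k = 1: m = 6, d = 4, a = ⌊(6 + 6)/4⌋ = 3; p/q = (3·6 + 1)/(3·1 + 0) = 19/3; p² − 40·q² = 361 − 360 = 1.
  The first convergent with p² − 40·q² = 1 gives the fundamental solution (x₁, y₁) = (19, 3).
Step 2: Apply the recurrence (x_{n+1}, y_{n+1}) = (x₁x_n + 40y₁y_n, x₁y_n + y₁x_n) repeatedly.
  From (x_1, y_1) = (19, 3): x_2 = 19·19 + 40·3·3 = 721; y_2 = 19·3 + 3·19 = 114.
  From (x_2, y_2) = (721, 114): x_3 = 19·721 + 40·3·114 = 27379; y_3 = 19·114 + 3·721 = 4329.
  From (x_3, y_3) = (27379, 4329): x_4 = 19·27379 + 40·3·4329 = 1039681; y_4 = 19·4329 + 3·27379 = 164388.
  From (x_4, y_4) = (1039681, 164388): x_5 = 19·1039681 + 40·3·164388 = 39480499; y_5 = 19·164388 + 3·1039681 = 6242415.
  From (x_5, y_5) = (39480499, 6242415): x_6 = 19·39480499 + 40·3·6242415 = 1499219281; y_6 = 19·6242415 + 3·39480499 = 237047382.
  From (x_6, y_6) = (1499219281, 237047382): x_7 = 19·1499219281 + 40·3·237047382 = 56930852179; y_7 = 19·237047382 + 3·1499219281 = 9001558101.
Step 3: Verify x_7² - 40·y_7² = 3241121929827149048041 - 3241121929827149048040 = 1 (should be 1). ✓

(x_1, y_1) = (19, 3); (x_7, y_7) = (56930852179, 9001558101).


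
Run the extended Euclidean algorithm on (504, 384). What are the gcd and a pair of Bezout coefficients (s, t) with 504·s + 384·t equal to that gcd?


Euclidean algorithm on (504, 384) — divide until remainder is 0:
  504 = 1 · 384 + 120
  384 = 3 · 120 + 24
  120 = 5 · 24 + 0
gcd(504, 384) = 24.
Track Bezout coefficients alongside the remainders: start with r₀ = 504 = a·1 + b·0 (s = 1, t = 0) and r₁ = 384 = a·0 + b·1 (s = 0, t = 1); each new remainder r_{k+1} = r_{k-1} − q_k·r_k inherits s_{k+1} = s_{k-1} − q_k·s_k, t_{k+1} = t_{k-1} − q_k·t_k, so r_k = a·s_k + b·t_k at every step:
  q = 1: r = 120, s = 1 − 1·0 = 1, t = 0 − 1·1 = -1  (check: 504·1 + 384·(-1) = 120)
  q = 3: r = 24, s = 0 − 3·1 = -3, t = 1 − 3·(-1) = 4  (check: 504·(-3) + 384·4 = 24)
The row with r = 24 (the gcd) gives the Bezout coefficients s = -3, t = 4.
Result: 504 · (-3) + 384 · (4) = 24.

gcd(504, 384) = 24; s = -3, t = 4 (check: 504·(-3) + 384·4 = 24).


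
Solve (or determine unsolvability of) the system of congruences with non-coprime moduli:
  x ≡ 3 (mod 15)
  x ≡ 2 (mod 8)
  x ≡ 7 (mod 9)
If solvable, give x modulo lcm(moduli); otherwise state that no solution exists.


Moduli 15, 8, 9 are not pairwise coprime, so CRT works modulo lcm(m_i) when all pairwise compatibility conditions hold.
Pairwise compatibility: gcd(m_i, m_j) must divide a_i - a_j for every pair.
Merge one congruence at a time:
  Start: x ≡ 3 (mod 15).
  Combine with x ≡ 2 (mod 8): gcd(15, 8) = 1; 2 - 3 = -1, which IS divisible by 1, so compatible.
    Write x = 3 + 15·t and substitute into x ≡ 2 (mod 8): 15·t ≡ 2 − 3 = -1 (mod 8).
    Reduce coefficients mod 8: 7·t ≡ 7 (mod 8).
    The inverse of 7 mod 8 is 7 (since 7·7 = 49 = 6·8 + 1), so t ≡ 7·7 = 49 ≡ 1 (mod 8).
    Then x = 3 + 15·1 = 18, valid modulo lcm(15, 8) = 120: x ≡ 18 (mod 120).
  Combine with x ≡ 7 (mod 9): gcd(120, 9) = 3, and 7 - 18 = -11 is NOT divisible by 3.
    ⇒ system is inconsistent (no integer solution).

No solution (the system is inconsistent).


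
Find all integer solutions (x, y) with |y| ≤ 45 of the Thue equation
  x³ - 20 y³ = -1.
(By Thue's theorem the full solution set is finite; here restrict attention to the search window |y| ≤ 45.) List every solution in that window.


The equation is x³ - 20y³ = -1. For fixed y, x³ = 20·y³ − 1, so a solution requires the RHS to be a perfect cube.
Strategy: iterate y from -45 to 45, compute RHS = 20·y³ − 1, and check whether it is a (positive or negative) perfect cube.
Check small values of y:
  y = 0: RHS = -1 = (-1)³ ⇒ x = -1 works.
  y = 1: RHS = 19 is not a perfect cube.
  y = -1: RHS = -21 is not a perfect cube.
  y = 2: RHS = 159 is not a perfect cube.
  y = -2: RHS = -161 is not a perfect cube.
  y = 3: RHS = 539 is not a perfect cube.
  y = -3: RHS = -541 is not a perfect cube.
Continuing, at y = 7: RHS = 6859 = (19)³ ⇒ x = 19 works.
Searching the remaining y in |y| ≤ 45 finds no further solutions.
Collected solutions: (-1, 0), (19, 7).

Solutions (with |y| ≤ 45): (-1, 0), (19, 7).


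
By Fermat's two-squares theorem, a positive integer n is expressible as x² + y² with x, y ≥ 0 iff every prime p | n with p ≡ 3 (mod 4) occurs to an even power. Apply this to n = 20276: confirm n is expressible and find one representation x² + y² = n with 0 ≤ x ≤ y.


Step 1: Factor n = 20276 = 2^2 · 37 · 137.
Step 2: Check the mod-4 condition on each prime factor: 2 = 2 (special); 37 ≡ 1 (mod 4), exponent 1; 137 ≡ 1 (mod 4), exponent 1.
All primes ≡ 3 (mod 4) appear to even exponent (or don't appear), so by the two-squares theorem n IS expressible as a sum of two squares.
Step 3: Build a representation. Group n = k² · m with k = 2 and m = 37 · 137 = 5069 (a product of primes ≡ 1 (mod 4)); a representation of m scales to one of n via (k·x)² + (k·y)² = k²(x² + y²). Each prime p ≡ 1 (mod 4) is itself a sum of two squares; find a² by testing p − a² for a perfect square:
  37: 37 − 1² = 36 = 6² ⇒ 37 = 1² + 6².
  137: 137 − 1² = 136, 137 − 2² = 133, 137 − 3² = 128, 137 − 4² = 121 = 11² ⇒ 137 = 4² + 11².
  Combine using the Brahmagupta–Fibonacci identity (a² + b²)(c² + d²) = (ac − bd)² + (ad + bc)² = (ac + bd)² + (ad − bc)²:
  37 · 137 = 5069: from (1² + 6²)(4² + 11²), take (1·4 − 6·11, 1·11 + 6·4) = (4 − 66, 11 + 24) = (-62, 35); dropping signs (only squares matter) gives (62, 35); check 62² + 35² = 3844 + 1225 = 5069 ✓.
  Scale by k = 2: (2·62, 2·35) = (124, 70).
Step 4: Order so x ≤ y and verify: 70² + 124² = 4900 + 15376 = 20276 = n. ✓

n = 20276 = 70² + 124² (one valid representation with x ≤ y).


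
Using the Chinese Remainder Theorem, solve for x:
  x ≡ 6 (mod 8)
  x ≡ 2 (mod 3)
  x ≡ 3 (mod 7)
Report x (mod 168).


Moduli 8, 3, 7 are pairwise coprime; by CRT there is a unique solution modulo M = 8 · 3 · 7 = 168.
Solve pairwise, accumulating the modulus:
  Start with x ≡ 6 (mod 8).
  Combine with x ≡ 2 (mod 3): since gcd(8, 3) = 1, we get a unique residue mod 24.
    Write x = 6 + 8·t and substitute into x ≡ 2 (mod 3): 8·t ≡ 2 − 6 = -4 (mod 3).
    Reduce coefficients mod 3: 2·t ≡ 2 (mod 3).
    The inverse of 2 mod 3 is 2 (since 2·2 = 4 = 1·3 + 1), so t ≡ 2·2 = 4 ≡ 1 (mod 3).
    Then x = 6 + 8·1 = 14, valid modulo lcm(8, 3) = 24: x ≡ 14 (mod 24).
  Combine with x ≡ 3 (mod 7): since gcd(24, 7) = 1, we get a unique residue mod 168.
    Write x = 14 + 24·t and substitute into x ≡ 3 (mod 7): 24·t ≡ 3 − 14 = -11 (mod 7).
    Reduce coefficients mod 7: 3·t ≡ 3 (mod 7).
    The inverse of 3 mod 7 is 5 (since 3·5 = 15 = 2·7 + 1), so t ≡ 5·3 = 15 ≡ 1 (mod 7).
    Then x = 14 + 24·1 = 38, valid modulo lcm(24, 7) = 168: x ≡ 38 (mod 168).
Verify: 38 mod 8 = 6 ✓, 38 mod 3 = 2 ✓, 38 mod 7 = 3 ✓.

x ≡ 38 (mod 168).


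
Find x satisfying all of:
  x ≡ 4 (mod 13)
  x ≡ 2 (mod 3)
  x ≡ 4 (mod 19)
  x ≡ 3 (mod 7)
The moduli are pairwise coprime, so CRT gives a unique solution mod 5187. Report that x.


Product of moduli M = 13 · 3 · 19 · 7 = 5187.
Merge one congruence at a time:
  Start: x ≡ 4 (mod 13).
  Combine with x ≡ 2 (mod 3); new modulus lcm = 39.
    Write x = 4 + 13·t and substitute into x ≡ 2 (mod 3): 13·t ≡ 2 − 4 = -2 (mod 3).
    Reduce coefficients mod 3: 1·t ≡ 1 (mod 3).
    So t ≡ 1 (mod 3).
    Then x = 4 + 13·1 = 17, valid modulo lcm(13, 3) = 39: x ≡ 17 (mod 39).
  Combine with x ≡ 4 (mod 19); new modulus lcm = 741.
    Write x = 17 + 39·t and substitute into x ≡ 4 (mod 19): 39·t ≡ 4 − 17 = -13 (mod 19).
    Reduce coefficients mod 19: 1·t ≡ 6 (mod 19).
    So t ≡ 6 (mod 19).
    Then x = 17 + 39·6 = 251, valid modulo lcm(39, 19) = 741: x ≡ 251 (mod 741).
  Combine with x ≡ 3 (mod 7); new modulus lcm = 5187.
    Write x = 251 + 741·t and substitute into x ≡ 3 (mod 7): 741·t ≡ 3 − 251 = -248 (mod 7).
    Reduce coefficients mod 7: 6·t ≡ 4 (mod 7).
    The inverse of 6 mod 7 is 6 (since 6·6 = 36 = 5·7 + 1), so t ≡ 6·4 = 24 ≡ 3 (mod 7).
    Then x = 251 + 741·3 = 2474, valid modulo lcm(741, 7) = 5187: x ≡ 2474 (mod 5187).
Verify against each original: 2474 mod 13 = 4, 2474 mod 3 = 2, 2474 mod 19 = 4, 2474 mod 7 = 3.

x ≡ 2474 (mod 5187).


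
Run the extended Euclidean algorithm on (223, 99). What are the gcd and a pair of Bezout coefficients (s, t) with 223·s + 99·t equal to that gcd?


Euclidean algorithm on (223, 99) — divide until remainder is 0:
  223 = 2 · 99 + 25
  99 = 3 · 25 + 24
  25 = 1 · 24 + 1
  24 = 24 · 1 + 0
gcd(223, 99) = 1.
Track Bezout coefficients alongside the remainders: start with r₀ = 223 = a·1 + b·0 (s = 1, t = 0) and r₁ = 99 = a·0 + b·1 (s = 0, t = 1); each new remainder r_{k+1} = r_{k-1} − q_k·r_k inherits s_{k+1} = s_{k-1} − q_k·s_k, t_{k+1} = t_{k-1} − q_k·t_k, so r_k = a·s_k + b·t_k at every step:
  q = 2: r = 25, s = 1 − 2·0 = 1, t = 0 − 2·1 = -2  (check: 223·1 + 99·(-2) = 25)
  q = 3: r = 24, s = 0 − 3·1 = -3, t = 1 − 3·(-2) = 7  (check: 223·(-3) + 99·7 = 24)
  q = 1: r = 1, s = 1 − 1·(-3) = 4, t = -2 − 1·7 = -9  (check: 223·4 + 99·(-9) = 1)
The row with r = 1 (the gcd) gives the Bezout coefficients s = 4, t = -9.
Result: 223 · (4) + 99 · (-9) = 1.

gcd(223, 99) = 1; s = 4, t = -9 (check: 223·4 + 99·(-9) = 1).


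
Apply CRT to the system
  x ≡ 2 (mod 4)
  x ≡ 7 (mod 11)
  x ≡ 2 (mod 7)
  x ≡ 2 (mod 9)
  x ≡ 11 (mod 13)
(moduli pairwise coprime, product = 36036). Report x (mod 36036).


Product of moduli M = 4 · 11 · 7 · 9 · 13 = 36036.
Merge one congruence at a time:
  Start: x ≡ 2 (mod 4).
  Combine with x ≡ 7 (mod 11); new modulus lcm = 44.
    Write x = 2 + 4·t and substitute into x ≡ 7 (mod 11): 4·t ≡ 7 − 2 = 5 (mod 11).
    The inverse of 4 mod 11 is 3 (since 4·3 = 12 = 1·11 + 1), so t ≡ 3·5 = 15 ≡ 4 (mod 11).
    Then x = 2 + 4·4 = 18, valid modulo lcm(4, 11) = 44: x ≡ 18 (mod 44).
  Combine with x ≡ 2 (mod 7); new modulus lcm = 308.
    Write x = 18 + 44·t and substitute into x ≡ 2 (mod 7): 44·t ≡ 2 − 18 = -16 (mod 7).
    Reduce coefficients mod 7: 2·t ≡ 5 (mod 7).
    The inverse of 2 mod 7 is 4 (since 2·4 = 8 = 1·7 + 1), so t ≡ 4·5 = 20 ≡ 6 (mod 7).
    Then x = 18 + 44·6 = 282, valid modulo lcm(44, 7) = 308: x ≡ 282 (mod 308).
  Combine with x ≡ 2 (mod 9); new modulus lcm = 2772.
    Write x = 282 + 308·t and substitute into x ≡ 2 (mod 9): 308·t ≡ 2 − 282 = -280 (mod 9).
    Reduce coefficients mod 9: 2·t ≡ 8 (mod 9).
    The inverse of 2 mod 9 is 5 (since 2·5 = 10 = 1·9 + 1), so t ≡ 5·8 = 40 ≡ 4 (mod 9).
    Then x = 282 + 308·4 = 1514, valid modulo lcm(308, 9) = 2772: x ≡ 1514 (mod 2772).
  Combine with x ≡ 11 (mod 13); new modulus lcm = 36036.
    Write x = 1514 + 2772·t and substitute into x ≡ 11 (mod 13): 2772·t ≡ 11 − 1514 = -1503 (mod 13).
    Reduce coefficients mod 13: 3·t ≡ 5 (mod 13).
    The inverse of 3 mod 13 is 9 (since 3·9 = 27 = 2·13 + 1), so t ≡ 9·5 = 45 ≡ 6 (mod 13).
    Then x = 1514 + 2772·6 = 18146, valid modulo lcm(2772, 13) = 36036: x ≡ 18146 (mod 36036).
Verify against each original: 18146 mod 4 = 2, 18146 mod 11 = 7, 18146 mod 7 = 2, 18146 mod 9 = 2, 18146 mod 13 = 11.

x ≡ 18146 (mod 36036).


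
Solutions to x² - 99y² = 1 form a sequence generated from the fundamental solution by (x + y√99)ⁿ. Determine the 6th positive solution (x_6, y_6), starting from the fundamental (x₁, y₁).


Step 1: Find the fundamental solution (x₁, y₁) of x² - 99y² = 1.
  Expand √99 as a continued fraction. a₀ = ⌊√99⌋ = 9; iterate m_{k+1} = d_k·a_k − m_k, d_{k+1} = (99 − m_{k+1}²)/d_k, a_{k+1} = ⌊(a₀ + m_{k+1})/d_{k+1}⌋ (starting m₀ = 0, d₀ = 1), with convergents p_k = a_k·p_{k-1} + p_{k-2}, q_k = a_k·q_{k-1} + q_{k-2} (p₋₁ = 1, q₋₁ = 0):
  k = 0: a₀ = 9; p₀/q₀ = 9/1; p₀² − 99·q₀² = 81 − 99 = -18.
  k = 1: m = 9, d = 18, a = ⌊(9 + 9)/18⌋ = 1; p/q = (1·9 + 1)/(1·1 + 0) = 10/1; p² − 99·q² = 100 − 99 = 1.
  The first convergent with p² − 99·q² = 1 gives the fundamental solution (x₁, y₁) = (10, 1).
Step 2: Apply the recurrence (x_{n+1}, y_{n+1}) = (x₁x_n + 99y₁y_n, x₁y_n + y₁x_n) repeatedly.
  From (x_1, y_1) = (10, 1): x_2 = 10·10 + 99·1·1 = 199; y_2 = 10·1 + 1·10 = 20.
  From (x_2, y_2) = (199, 20): x_3 = 10·199 + 99·1·20 = 3970; y_3 = 10·20 + 1·199 = 399.
  From (x_3, y_3) = (3970, 399): x_4 = 10·3970 + 99·1·399 = 79201; y_4 = 10·399 + 1·3970 = 7960.
  From (x_4, y_4) = (79201, 7960): x_5 = 10·79201 + 99·1·7960 = 1580050; y_5 = 10·7960 + 1·79201 = 158801.
  From (x_5, y_5) = (1580050, 158801): x_6 = 10·1580050 + 99·1·158801 = 31521799; y_6 = 10·158801 + 1·1580050 = 3168060.
Step 3: Verify x_6² - 99·y_6² = 993623812196401 - 993623812196400 = 1 (should be 1). ✓

(x_1, y_1) = (10, 1); (x_6, y_6) = (31521799, 3168060).


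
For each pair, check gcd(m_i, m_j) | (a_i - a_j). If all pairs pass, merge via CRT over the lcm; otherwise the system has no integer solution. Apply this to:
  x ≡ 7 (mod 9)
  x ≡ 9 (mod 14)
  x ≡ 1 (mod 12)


Moduli 9, 14, 12 are not pairwise coprime, so CRT works modulo lcm(m_i) when all pairwise compatibility conditions hold.
Pairwise compatibility: gcd(m_i, m_j) must divide a_i - a_j for every pair.
Merge one congruence at a time:
  Start: x ≡ 7 (mod 9).
  Combine with x ≡ 9 (mod 14): gcd(9, 14) = 1; 9 - 7 = 2, which IS divisible by 1, so compatible.
    Write x = 7 + 9·t and substitute into x ≡ 9 (mod 14): 9·t ≡ 9 − 7 = 2 (mod 14).
    The inverse of 9 mod 14 is 11 (since 9·11 = 99 = 7·14 + 1), so t ≡ 11·2 = 22 ≡ 8 (mod 14).
    Then x = 7 + 9·8 = 79, valid modulo lcm(9, 14) = 126: x ≡ 79 (mod 126).
  Combine with x ≡ 1 (mod 12): gcd(126, 12) = 6; 1 - 79 = -78, which IS divisible by 6, so compatible.
    Write x = 79 + 126·t and substitute into x ≡ 1 (mod 12): 126·t ≡ 1 − 79 = -78 (mod 12).
    Divide the congruence (and modulus) by g = 6: 21·t ≡ -13 (mod 2).
    Reduce coefficients mod 2: 1·t ≡ 1 (mod 2).
    So t ≡ 1 (mod 2).
    Then x = 79 + 126·1 = 205, valid modulo lcm(126, 12) = 252: x ≡ 205 (mod 252).
Verify: 205 mod 9 = 7, 205 mod 14 = 9, 205 mod 12 = 1.

x ≡ 205 (mod 252).


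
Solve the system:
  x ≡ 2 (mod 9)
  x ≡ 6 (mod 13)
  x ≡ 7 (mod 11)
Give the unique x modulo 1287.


Moduli 9, 13, 11 are pairwise coprime; by CRT there is a unique solution modulo M = 9 · 13 · 11 = 1287.
Solve pairwise, accumulating the modulus:
  Start with x ≡ 2 (mod 9).
  Combine with x ≡ 6 (mod 13): since gcd(9, 13) = 1, we get a unique residue mod 117.
    Write x = 2 + 9·t and substitute into x ≡ 6 (mod 13): 9·t ≡ 6 − 2 = 4 (mod 13).
    The inverse of 9 mod 13 is 3 (since 9·3 = 27 = 2·13 + 1), so t ≡ 3·4 = 12 ≡ 12 (mod 13).
    Then x = 2 + 9·12 = 110, valid modulo lcm(9, 13) = 117: x ≡ 110 (mod 117).
  Combine with x ≡ 7 (mod 11): since gcd(117, 11) = 1, we get a unique residue mod 1287.
    Write x = 110 + 117·t and substitute into x ≡ 7 (mod 11): 117·t ≡ 7 − 110 = -103 (mod 11).
    Reduce coefficients mod 11: 7·t ≡ 7 (mod 11).
    The inverse of 7 mod 11 is 8 (since 7·8 = 56 = 5·11 + 1), so t ≡ 8·7 = 56 ≡ 1 (mod 11).
    Then x = 110 + 117·1 = 227, valid modulo lcm(117, 11) = 1287: x ≡ 227 (mod 1287).
Verify: 227 mod 9 = 2 ✓, 227 mod 13 = 6 ✓, 227 mod 11 = 7 ✓.

x ≡ 227 (mod 1287).


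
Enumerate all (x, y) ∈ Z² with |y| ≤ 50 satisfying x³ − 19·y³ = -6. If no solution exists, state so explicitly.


The equation is x³ - 19y³ = -6. For fixed y, x³ = 19·y³ − 6, so a solution requires the RHS to be a perfect cube.
Strategy: iterate y from -50 to 50, compute RHS = 19·y³ − 6, and check whether it is a (positive or negative) perfect cube.
Check small values of y:
  y = 0: RHS = -6 is not a perfect cube.
  y = 1: RHS = 13 is not a perfect cube.
  y = -1: RHS = -25 is not a perfect cube.
  y = 2: RHS = 146 is not a perfect cube.
  y = -2: RHS = -158 is not a perfect cube.
  y = 3: RHS = 507 is not a perfect cube.
  y = -3: RHS = -519 is not a perfect cube.
Continuing the search up to |y| = 50 finds no solutions either.
No (x, y) in the scanned range satisfies the equation.

No integer solutions with |y| ≤ 50.


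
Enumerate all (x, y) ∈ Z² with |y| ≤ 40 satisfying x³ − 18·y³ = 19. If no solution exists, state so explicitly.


The equation is x³ - 18y³ = 19. For fixed y, x³ = 18·y³ + 19, so a solution requires the RHS to be a perfect cube.
Strategy: iterate y from -40 to 40, compute RHS = 18·y³ + 19, and check whether it is a (positive or negative) perfect cube.
Check small values of y:
  y = 0: RHS = 19 is not a perfect cube.
  y = 1: RHS = 37 is not a perfect cube.
  y = -1: RHS = 1 = (1)³ ⇒ x = 1 works.
  y = 2: RHS = 163 is not a perfect cube.
  y = -2: RHS = -125 = (-5)³ ⇒ x = -5 works.
  y = 3: RHS = 505 is not a perfect cube.
  y = -3: RHS = -467 is not a perfect cube.
Continuing the search up to |y| = 40 finds no further solutions beyond those listed.
Collected solutions: (1, -1), (-5, -2).

Solutions (with |y| ≤ 40): (1, -1), (-5, -2).


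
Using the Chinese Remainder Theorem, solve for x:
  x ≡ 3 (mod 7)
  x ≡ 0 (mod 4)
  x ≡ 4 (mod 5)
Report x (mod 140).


Moduli 7, 4, 5 are pairwise coprime; by CRT there is a unique solution modulo M = 7 · 4 · 5 = 140.
Solve pairwise, accumulating the modulus:
  Start with x ≡ 3 (mod 7).
  Combine with x ≡ 0 (mod 4): since gcd(7, 4) = 1, we get a unique residue mod 28.
    Write x = 3 + 7·t and substitute into x ≡ 0 (mod 4): 7·t ≡ 0 − 3 = -3 (mod 4).
    Reduce coefficients mod 4: 3·t ≡ 1 (mod 4).
    The inverse of 3 mod 4 is 3 (since 3·3 = 9 = 2·4 + 1), so t ≡ 3·1 = 3 ≡ 3 (mod 4).
    Then x = 3 + 7·3 = 24, valid modulo lcm(7, 4) = 28: x ≡ 24 (mod 28).
  Combine with x ≡ 4 (mod 5): since gcd(28, 5) = 1, we get a unique residue mod 140.
    Write x = 24 + 28·t and substitute into x ≡ 4 (mod 5): 28·t ≡ 4 − 24 = -20 (mod 5).
    Reduce coefficients mod 5: 3·t ≡ 0 (mod 5).
    The inverse of 3 mod 5 is 2 (since 3·2 = 6 = 1·5 + 1), so t ≡ 2·0 = 0 ≡ 0 (mod 5).
    Then x = 24 + 28·0 = 24, valid modulo lcm(28, 5) = 140: x ≡ 24 (mod 140).
Verify: 24 mod 7 = 3 ✓, 24 mod 4 = 0 ✓, 24 mod 5 = 4 ✓.

x ≡ 24 (mod 140).
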